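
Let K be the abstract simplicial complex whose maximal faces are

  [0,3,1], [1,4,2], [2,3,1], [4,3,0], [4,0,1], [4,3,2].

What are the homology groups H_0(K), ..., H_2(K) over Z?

H_0 = Z,  H_1 = 0,  H_2 = Z.

K has 5 vertices, 9 edges, 6 triangles.
rank ∂_0 = 0, rank ∂_1 = 4 ⇒ b_0 = 5 − 0 − 4 = 1; all invariant factors of ∂_1 are 1 so no torsion. So H_0 = Z.
rank ∂_1 = 4, rank ∂_2 = 5 ⇒ b_1 = 9 − 4 − 5 = 0; all invariant factors of ∂_2 are 1 so no torsion. So H_1 = 0.
rank ∂_2 = 5, rank ∂_3 = 0 ⇒ b_2 = 6 − 5 − 0 = 1. So H_2 = Z.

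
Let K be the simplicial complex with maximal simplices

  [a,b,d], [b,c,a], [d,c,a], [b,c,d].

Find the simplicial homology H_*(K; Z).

Order the vertices as a < b < c < d. Listing each simplex with vertices in this order, K has dimension 2 with simplices:

  0-simplices (4): a, b, c, d
  1-simplices (6): ab, ac, ad, bc, bd, cd
  2-simplices (4): abc, abd, acd, bcd

Hence C_0 ≅ Z^4, C_1 ≅ Z^6, C_2 ≅ Z^4.

The boundary map ∂_1: C_1 → C_0 is given by ∂[p,q] = [q] − [p]. For instance
  ∂bc = c − b.
This gives a 4×6 integer matrix of rank 3; reducing to Smith normal form yields diagonal entries (1,1,1).

∂_2: C_2 → C_1 sends each 2-simplex [p,q,r] to [q,r] − [p,r] + [p,q]. For instance
  ∂acd = cd − ad + ac,
  ∂bcd = cd − bd + bc.
As a 6×4 matrix over Z this has rank 3, with invariant factors (1,1,1).

Reading off H_k = ker ∂_k / im ∂_{k+1}:

  H_0: rank C_0 − rank ∂_1 = 4 − 3 = 1, and the invariant factors of ∂_1 are all 1, so H_0 ≅ Z.
  H_1: rank ker ∂_1 − rank ∂_2 = (6 − 3) − 3 = 0, and the invariant factors of ∂_2 are all 1, so H_1 ≅ 0.
  H_2: rank ker ∂_2 − rank ∂_3 = (4 − 3) − 0 = 1, and there is no ∂_3, so H_2 ≅ Z.

(K is a triangulation of the 2-sphere S^2.)

H_0 ≅ Z,  H_1 = 0,  H_2 ≅ Z.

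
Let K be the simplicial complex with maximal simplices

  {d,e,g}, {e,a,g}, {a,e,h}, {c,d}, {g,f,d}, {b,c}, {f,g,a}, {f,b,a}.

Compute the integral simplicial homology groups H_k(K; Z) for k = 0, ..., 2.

H_0 = Z,  H_1 = Z,  H_2 = 0.

Order the vertices as a < b < c < d < e < f < g < h. Listing each simplex with vertices in this order, K has dimension 2 with simplices:

  0-simplices (8): a, b, c, d, e, f, g, h
  1-simplices (14): ab, ae, af, ag, ah, bc, bf, cd, de, df, dg, eg, eh, fg
  2-simplices (6): abf, aeg, aeh, afg, deg, dfg

giving chain groups C_0 ≅ Z^8, C_1 ≅ Z^14, C_2 ≅ Z^6.

∂_1: C_1 → C_0 is given by ∂[p,q] = [q] − [p].
The 8×14 boundary matrix has rank 7 and Smith normal form diag(1,1,1,1,1,1,1).

Boundary ∂_2: C_2 → C_1 sends each 2-simplex [p,q,r] to [q,r] − [p,r] + [p,q]. For instance
  ∂deg = eg − dg + de,
  ∂dfg = fg − dg + df.
The 14×6 boundary matrix has rank 6 and Smith normal form diag(1,1,1,1,1,1).

Reading off H_k = ker ∂_k / im ∂_{k+1}:

  H_0: rank C_0 − rank ∂_1 = 8 − 7 = 1, and the invariant factors of ∂_1 are all 1, so H_0 = Z.
  H_1: rank ker ∂_1 − rank ∂_2 = (14 − 7) − 6 = 1, and the invariant factors of ∂_2 are all 1, so H_1 = Z.
  H_2: rank ker ∂_2 − rank ∂_3 = (6 − 6) − 0 = 0, and there is no ∂_3, so H_2 = 0.

As a check, the Euler characteristic is 8 − 14 + 6 = 0, which agrees with 1 − 1 + 0 = 0.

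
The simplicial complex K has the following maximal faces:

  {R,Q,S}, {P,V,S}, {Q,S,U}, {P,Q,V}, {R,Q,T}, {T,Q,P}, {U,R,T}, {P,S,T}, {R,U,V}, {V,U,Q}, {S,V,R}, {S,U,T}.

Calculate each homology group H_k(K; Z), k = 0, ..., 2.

H_0 ≅ Z,  H_1 ≅ Z/2,  H_2 = 0.

We work with the vertex ordering P < Q < R < S < T < U < V. The simplices of K, each written with vertices in increasing order, are:

  0-simplices (7): P, Q, R, S, T, U, V
  1-simplices (18): PQ, PS, PT, PV, QR, QS, QT, QU, QV, RS, RT, RU, RV, ST, SU, SV, TU, UV
  2-simplices (12): PQT, PQV, PST, PSV, QRS, QRT, QSU, QUV, RSV, RTU, RUV, STU

giving chain groups C_0 ≅ Z^7, C_1 ≅ Z^18, C_2 ≅ Z^12.

∂_1: C_1 → C_0 sends each edge [p,q] (with p < q) to q − p.
This gives a 7×18 integer matrix of rank 6; reducing to Smith normal form yields diagonal entries (1,1,1,1,1,1).

The boundary map ∂_2: C_2 → C_1 maps a triangle to the signed sum of its edges. For instance
  ∂QUV = UV − QV + QU,
  ∂RUV = UV − RV + RU.
This gives a 18×12 integer matrix of rank 12; reducing to Smith normal form yields diagonal entries (1,1,1,1,1,1,1,1,1,1,1,2).

Reading off H_k = ker ∂_k / im ∂_{k+1}:

  H_0: rank C_0 − rank ∂_1 = 7 − 6 = 1, and the invariant factors of ∂_1 are all 1, so H_0 = Z.
  H_1: rank ker ∂_1 − rank ∂_2 = (18 − 6) − 12 = 0, and ∂_2 has invariant factor 2 > 1, so H_1 = Z/2.
  H_2: rank ker ∂_2 − rank ∂_3 = (12 − 12) − 0 = 0, and there is no ∂_3, so H_2 = 0.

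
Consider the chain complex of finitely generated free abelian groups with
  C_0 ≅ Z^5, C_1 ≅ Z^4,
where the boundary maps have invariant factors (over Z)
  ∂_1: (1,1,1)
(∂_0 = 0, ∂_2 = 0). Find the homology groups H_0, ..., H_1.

H_0 ≅ Z^2,  H_1 ≅ Z.

H_0: b_0 = 5 − 0 − 3 = 2; torsion from ∂_1 factors > 1: none. So H_0 ≅ Z^2.
H_1: b_1 = 4 − 3 − 0 = 1; torsion from ∂_2 factors > 1: none. So H_1 ≅ Z.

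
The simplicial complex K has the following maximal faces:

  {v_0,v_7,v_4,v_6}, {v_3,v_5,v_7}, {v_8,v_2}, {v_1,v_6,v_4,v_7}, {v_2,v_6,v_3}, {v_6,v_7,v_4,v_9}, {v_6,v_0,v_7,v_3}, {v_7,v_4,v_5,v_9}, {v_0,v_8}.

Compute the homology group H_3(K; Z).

H_3 ≅ 0.

We work with the vertex ordering v_0 < v_1 < v_2 < v_3 < v_4 < v_5 < v_6 < v_7 < v_8 < v_9. The simplices of K, each written with vertices in increasing order, are:

  0-simplices (10): [v_0], [v_1], [v_2], [v_3], [v_4], [v_5], [v_6], [v_7], [v_8], [v_9]
  1-simplices (23): (23 of them)
  2-simplices (18): (18 of them)
  3-simplices (5): [v_0,v_3,v_6,v_7], [v_0,v_4,v_6,v_7], [v_1,v_4,v_6,v_7], [v_4,v_5,v_7,v_9], [v_4,v_6,v_7,v_9]

giving chain groups C_0 ≅ Z^10, C_1 ≅ Z^23, C_2 ≅ Z^18, C_3 ≅ Z^5.

∂_1: C_1 → C_0 is given by ∂[p,q] = [q] − [p]. For instance
  ∂[v_4,v_5] = [v_5] − [v_4].
The 10×23 boundary matrix has rank 9 and Smith normal form diag(1,1,1,1,1,1,1,1,1).

∂_2: C_2 → C_1 acts by ∂[p,q,r] = [q,r] − [p,r] + [p,q]. For instance
  ∂[v_4,v_7,v_9] = [v_7,v_9] − [v_4,v_9] + [v_4,v_7],
  ∂[v_0,v_3,v_7] = [v_3,v_7] − [v_0,v_7] + [v_0,v_3].
The resulting 23×18 matrix has rank 13, and its Smith normal form has invariant factors (1,1,1,1,1,1,1,1,1,1,1,1,1).

∂_3: C_3 → C_2 sends each 3-simplex σ to the alternating sum Σ_i (−1)^i (σ with its i-th vertex removed). For instance
  ∂[v_1,v_4,v_6,v_7] = [v_4,v_6,v_7] − [v_1,v_6,v_7] + [v_1,v_4,v_7] − [v_1,v_4,v_6],
  ∂[v_4,v_6,v_7,v_9] = [v_6,v_7,v_9] − [v_4,v_7,v_9] + [v_4,v_6,v_9] − [v_4,v_6,v_7].
This gives a 18×5 integer matrix of rank 5; reducing to Smith normal form yields diagonal entries (1,1,1,1,1).

Computing H_k = (kernel of ∂_k) / (image of ∂_{k+1}):

  H_3: rank ker ∂_3 − rank ∂_4 = (5 − 5) − 0 = 0, and there is no ∂_4, so H_3 ≅ 0.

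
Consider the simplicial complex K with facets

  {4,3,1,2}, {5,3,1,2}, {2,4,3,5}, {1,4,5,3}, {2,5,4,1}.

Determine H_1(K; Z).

K has 5 vertices, 10 edges, 10 triangles, 5 3-simplices.
rank ∂_1 = 4, rank ∂_2 = 6 ⇒ b_1 = 10 − 4 − 6 = 0; all invariant factors of ∂_2 are 1 so no torsion. So H_1 ≅ 0.

H_1 = 0.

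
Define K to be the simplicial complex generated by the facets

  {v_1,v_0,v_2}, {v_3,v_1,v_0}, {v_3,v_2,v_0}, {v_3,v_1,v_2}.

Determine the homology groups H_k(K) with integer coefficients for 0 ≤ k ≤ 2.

H_0 = Z,  H_1 = 0,  H_2 = Z.

Take the total order v_0 < v_1 < v_2 < v_3 on the vertex set. Then K (dimension 2) consists of the simplices:

  0-simplices (4): [v_0], [v_1], [v_2], [v_3]
  1-simplices (6): [v_0,v_1], [v_0,v_2], [v_0,v_3], [v_1,v_2], [v_1,v_3], [v_2,v_3]
  2-simplices (4): [v_0,v_1,v_2], [v_0,v_1,v_3], [v_0,v_2,v_3], [v_1,v_2,v_3]

Hence C_0 ≅ Z^4, C_1 ≅ Z^6, C_2 ≅ Z^4.

The boundary map ∂_1: C_1 → C_0 is given by ∂[p,q] = [q] − [p].
This gives a 4×6 integer matrix of rank 3; reducing to Smith normal form yields diagonal entries (1,1,1).

The boundary map ∂_2: C_2 → C_1 sends each 2-simplex [p,q,r] to [q,r] − [p,r] + [p,q]. For instance
  ∂[v_0,v_2,v_3] = [v_2,v_3] − [v_0,v_3] + [v_0,v_2],
  ∂[v_1,v_2,v_3] = [v_2,v_3] − [v_1,v_3] + [v_1,v_2].
The resulting 6×4 matrix has rank 3, and its Smith normal form has invariant factors (1,1,1).

From H_k ≅ ker(∂_k) / im(∂_{k+1}) we obtain:

  H_0: rank C_0 − rank ∂_1 = 4 − 3 = 1, and the invariant factors of ∂_1 are all 1, so H_0 ≅ Z.
  H_1: rank ker ∂_1 − rank ∂_2 = (6 − 3) − 3 = 0, and the invariant factors of ∂_2 are all 1, so H_1 ≅ 0.
  H_2: rank ker ∂_2 − rank ∂_3 = (4 − 3) − 0 = 1, and there is no ∂_3, so H_2 ≅ Z.

As a check, the Euler characteristic is 4 − 6 + 4 = 2, which agrees with 1 − 0 + 1 = 2.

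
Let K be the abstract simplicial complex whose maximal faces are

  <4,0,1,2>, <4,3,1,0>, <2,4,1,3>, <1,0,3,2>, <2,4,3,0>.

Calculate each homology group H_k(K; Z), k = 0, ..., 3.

We work with the vertex ordering 0 < 1 < 2 < 3 < 4. The simplices of K, each written with vertices in increasing order, are:

  0-simplices (5): [0], [1], [2], [3], [4]
  1-simplices (10): [0,1], [0,2], [0,3], [0,4], [1,2], [1,3], [1,4], [2,3], [2,4], [3,4]
  2-simplices (10): [0,1,2], [0,1,3], [0,1,4], [0,2,3], [0,2,4], [0,3,4], [1,2,3], [1,2,4], [1,3,4], [2,3,4]
  3-simplices (5): [0,1,2,3], [0,1,2,4], [0,1,3,4], [0,2,3,4], [1,2,3,4]

so the chain groups are C_0 ≅ Z^5, C_1 ≅ Z^10, C_2 ≅ Z^10, C_3 ≅ Z^5.

∂_1: C_1 → C_0 sends each edge [p,q] (with p < q) to q − p. For instance
  ∂[1,3] = [3] − [1].
As a 5×10 matrix over Z this has rank 4, with invariant factors (1,1,1,1).

∂_2: C_2 → C_1 acts by ∂[p,q,r] = [q,r] − [p,r] + [p,q]. For instance
  ∂[1,2,4] = [2,4] − [1,4] + [1,2],
  ∂[0,3,4] = [3,4] − [0,4] + [0,3].
The resulting 10×10 matrix has rank 6, and its Smith normal form has invariant factors (1,1,1,1,1,1).

Boundary ∂_3: C_3 → C_2 sends each 3-simplex σ to the alternating sum Σ_i (−1)^i (σ with its i-th vertex removed). For instance
  ∂[0,1,2,4] = [1,2,4] − [0,2,4] + [0,1,4] − [0,1,2],
  ∂[0,2,3,4] = [2,3,4] − [0,3,4] + [0,2,4] − [0,2,3].
The 10×5 boundary matrix has rank 4 and Smith normal form diag(1,1,1,1).

From H_k ≅ ker(∂_k) / im(∂_{k+1}) we obtain:

  H_0: rank C_0 − rank ∂_1 = 5 − 4 = 1, and the invariant factors of ∂_1 are all 1, so H_0 ≅ Z.
  H_1: rank ker ∂_1 − rank ∂_2 = (10 − 4) − 6 = 0, and the invariant factors of ∂_2 are all 1, so H_1 ≅ 0.
  H_2: rank ker ∂_2 − rank ∂_3 = (10 − 6) − 4 = 0, and the invariant factors of ∂_3 are all 1, so H_2 ≅ 0.
  H_3: rank ker ∂_3 − rank ∂_4 = (5 − 4) − 0 = 1, and there is no ∂_4, so H_3 ≅ Z.

As a check, the Euler characteristic is 5 − 10 + 10 − 5 = 0, which agrees with 1 − 0 + 0 − 1 = 0.
(K is a triangulation of the 3-sphere S^3.)

H_0 ≅ Z,  H_1 = 0,  H_2 = 0,  H_3 ≅ Z.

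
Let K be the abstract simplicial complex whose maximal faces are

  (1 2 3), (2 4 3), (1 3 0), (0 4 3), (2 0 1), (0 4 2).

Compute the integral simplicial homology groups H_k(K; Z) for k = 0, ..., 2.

H_0 ≅ Z,  H_1 = 0,  H_2 ≅ Z.

Fix the vertex order 0 < 1 < 2 < 3 < 4 and write every simplex with vertices in increasing order. Then dim K = 2 and the simplices of K are:

  0-simplices (5): [0], [1], [2], [3], [4]
  1-simplices (9): [0,1], [0,2], [0,3], [0,4], [1,2], [1,3], [2,3], [2,4], [3,4]
  2-simplices (6): [0,1,2], [0,1,3], [0,2,4], [0,3,4], [1,2,3], [2,3,4]

Hence C_0 ≅ Z^5, C_1 ≅ Z^9, C_2 ≅ Z^6.

Boundary ∂_1: C_1 → C_0 is given by ∂[p,q] = [q] − [p].
The resulting 5×9 matrix has rank 4, and its Smith normal form has invariant factors (1,1,1,1).

Boundary ∂_2: C_2 → C_1 acts by ∂[p,q,r] = [q,r] − [p,r] + [p,q]. For instance
  ∂[2,3,4] = [3,4] − [2,4] + [2,3],
  ∂[0,3,4] = [3,4] − [0,4] + [0,3].
The resulting 9×6 matrix has rank 5, and its Smith normal form has invariant factors (1,1,1,1,1).

Computing H_k = (kernel of ∂_k) / (image of ∂_{k+1}):

  H_0: rank C_0 − rank ∂_1 = 5 − 4 = 1, and the invariant factors of ∂_1 are all 1, so H_0 ≅ Z.
  H_1: rank ker ∂_1 − rank ∂_2 = (9 − 4) − 5 = 0, and the invariant factors of ∂_2 are all 1, so H_1 ≅ 0.
  H_2: rank ker ∂_2 − rank ∂_3 = (6 − 5) − 0 = 1, and there is no ∂_3, so H_2 ≅ Z.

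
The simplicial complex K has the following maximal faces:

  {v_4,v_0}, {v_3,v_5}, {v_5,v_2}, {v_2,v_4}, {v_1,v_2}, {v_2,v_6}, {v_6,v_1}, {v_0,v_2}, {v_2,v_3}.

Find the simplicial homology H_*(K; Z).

Order the vertices as v_0 < v_1 < v_2 < v_3 < v_4 < v_5 < v_6. Listing each simplex with vertices in this order, K has dimension 1 with simplices:

  0-simplices (7): [v_0], [v_1], [v_2], [v_3], [v_4], [v_5], [v_6]
  1-simplices (9): [v_0,v_2], [v_0,v_4], [v_1,v_2], [v_1,v_6], [v_2,v_3], [v_2,v_4], [v_2,v_5], [v_2,v_6], [v_3,v_5]

so the chain groups are C_0 ≅ Z^7, C_1 ≅ Z^9.

∂_1: C_1 → C_0 is given by ∂[p,q] = [q] − [p]. For instance
  ∂[v_3,v_5] = [v_5] − [v_3].
As a 7×9 matrix over Z this has rank 6, with invariant factors (1,1,1,1,1,1).

Reading off H_k = ker ∂_k / im ∂_{k+1}:

  H_0: rank C_0 − rank ∂_1 = 7 − 6 = 1, and the invariant factors of ∂_1 are all 1, so H_0 = Z.
  H_1: rank ker ∂_1 − rank ∂_2 = (9 − 6) − 0 = 3, and there is no ∂_2, so H_1 = Z^3.

H_0 ≅ Z,  H_1 ≅ Z^3.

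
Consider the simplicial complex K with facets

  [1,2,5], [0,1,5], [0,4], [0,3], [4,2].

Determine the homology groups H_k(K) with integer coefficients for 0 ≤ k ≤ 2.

H_0 = Z,  H_1 = Z,  H_2 = 0.

Fix the vertex order 0 < 1 < 2 < 3 < 4 < 5 and write every simplex with vertices in increasing order. Then dim K = 2 and the simplices of K are:

  0-simplices (6): [0], [1], [2], [3], [4], [5]
  1-simplices (8): [0,1], [0,3], [0,4], [0,5], [1,2], [1,5], [2,4], [2,5]
  2-simplices (2): [0,1,5], [1,2,5]

giving chain groups C_0 ≅ Z^6, C_1 ≅ Z^8, C_2 ≅ Z^2.

The boundary map ∂_1: C_1 → C_0 maps an edge to its endpoints' difference, ∂[p,q] = q − p. For instance
  ∂[0,1] = [1] − [0].
As a 6×8 matrix over Z this has rank 5, with invariant factors (1,1,1,1,1).

The boundary map ∂_2: C_2 → C_1 sends each 2-simplex [p,q,r] to [q,r] − [p,r] + [p,q]. For instance
  ∂[1,2,5] = [2,5] − [1,5] + [1,2],
  ∂[0,1,5] = [1,5] − [0,5] + [0,1].
As a 8×2 matrix over Z this has rank 2, with invariant factors (1,1).

Now H_k = ker ∂_k / im ∂_{k+1}, so:

  H_0: rank C_0 − rank ∂_1 = 6 − 5 = 1, and the invariant factors of ∂_1 are all 1, so H_0 = Z.
  H_1: rank ker ∂_1 − rank ∂_2 = (8 − 5) − 2 = 1, and the invariant factors of ∂_2 are all 1, so H_1 = Z.
  H_2: rank ker ∂_2 − rank ∂_3 = (2 − 2) − 0 = 0, and there is no ∂_3, so H_2 = 0.

As a check, the Euler characteristic is 6 − 8 + 2 = 0, which agrees with 1 − 1 + 0 = 0.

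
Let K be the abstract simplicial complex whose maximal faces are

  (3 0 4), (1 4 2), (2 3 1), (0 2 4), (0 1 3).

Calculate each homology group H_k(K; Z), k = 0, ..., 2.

Take the total order 0 < 1 < 2 < 3 < 4 on the vertex set. Then K (dimension 2) consists of the simplices:

  0-simplices (5): [0], [1], [2], [3], [4]
  1-simplices (10): [0,1], [0,2], [0,3], [0,4], [1,2], [1,3], [1,4], [2,3], [2,4], [3,4]
  2-simplices (5): [0,1,3], [0,2,4], [0,3,4], [1,2,3], [1,2,4]

giving chain groups C_0 ≅ Z^5, C_1 ≅ Z^10, C_2 ≅ Z^5.

∂_1: C_1 → C_0 is given by ∂[p,q] = [q] − [p].
The 5×10 boundary matrix has rank 4 and Smith normal form diag(1,1,1,1).

The boundary map ∂_2: C_2 → C_1 sends each 2-simplex [p,q,r] to [q,r] − [p,r] + [p,q]. For instance
  ∂[0,3,4] = [3,4] − [0,4] + [0,3],
  ∂[1,2,4] = [2,4] − [1,4] + [1,2].
As a 10×5 matrix over Z this has rank 5, with invariant factors (1,1,1,1,1).

Now H_k = ker ∂_k / im ∂_{k+1}, so:

  H_0: rank C_0 − rank ∂_1 = 5 − 4 = 1, and the invariant factors of ∂_1 are all 1, so H_0 = Z.
  H_1: rank ker ∂_1 − rank ∂_2 = (10 − 4) − 5 = 1, and the invariant factors of ∂_2 are all 1, so H_1 = Z.
  H_2: rank ker ∂_2 − rank ∂_3 = (5 − 5) − 0 = 0, and there is no ∂_3, so H_2 = 0.

H_0 = Z,  H_1 = Z,  H_2 = 0.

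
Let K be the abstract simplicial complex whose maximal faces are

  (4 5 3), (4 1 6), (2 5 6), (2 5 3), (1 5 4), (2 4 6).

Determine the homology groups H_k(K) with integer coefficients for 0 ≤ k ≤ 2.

We work with the vertex ordering 1 < 2 < 3 < 4 < 5 < 6. The simplices of K, each written with vertices in increasing order, are:

  0-simplices (6): [1], [2], [3], [4], [5], [6]
  1-simplices (12): [1,4], [1,5], [1,6], [2,3], [2,4], [2,5], [2,6], [3,4], [3,5], [4,5], [4,6], [5,6]
  2-simplices (6): [1,4,5], [1,4,6], [2,3,5], [2,4,6], [2,5,6], [3,4,5]

so the chain groups are C_0 ≅ Z^6, C_1 ≅ Z^12, C_2 ≅ Z^6.

The boundary map ∂_1: C_1 → C_0 maps an edge to its endpoints' difference, ∂[p,q] = q − p. For instance
  ∂[2,4] = [4] − [2].
The 6×12 boundary matrix has rank 5 and Smith normal form diag(1,1,1,1,1).

Boundary ∂_2: C_2 → C_1 acts by ∂[p,q,r] = [q,r] − [p,r] + [p,q]. For instance
  ∂[3,4,5] = [4,5] − [3,5] + [3,4],
  ∂[2,4,6] = [4,6] − [2,6] + [2,4].
The 12×6 boundary matrix has rank 6 and Smith normal form diag(1,1,1,1,1,1).

Reading off H_k = ker ∂_k / im ∂_{k+1}:

  H_0: rank C_0 − rank ∂_1 = 6 − 5 = 1, and the invariant factors of ∂_1 are all 1, so H_0 = Z.
  H_1: rank ker ∂_1 − rank ∂_2 = (12 − 5) − 6 = 1, and the invariant factors of ∂_2 are all 1, so H_1 = Z.
  H_2: rank ker ∂_2 − rank ∂_3 = (6 − 6) − 0 = 0, and there is no ∂_3, so H_2 = 0.

As a check, the Euler characteristic is 6 − 12 + 6 = 0, which agrees with 1 − 1 + 0 = 0.

H_0 ≅ Z,  H_1 ≅ Z,  H_2 = 0.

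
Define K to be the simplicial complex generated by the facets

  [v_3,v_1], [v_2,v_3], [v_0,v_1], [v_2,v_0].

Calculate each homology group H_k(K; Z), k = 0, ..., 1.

H_0 = Z,  H_1 = Z.

Order the vertices as v_0 < v_1 < v_2 < v_3. Listing each simplex with vertices in this order, K has dimension 1 with simplices:

  0-simplices (4): [v_0], [v_1], [v_2], [v_3]
  1-simplices (4): [v_0,v_1], [v_0,v_2], [v_1,v_3], [v_2,v_3]

so the chain groups are C_0 ≅ Z^4, C_1 ≅ Z^4.

Boundary ∂_1: C_1 → C_0 sends each edge [p,q] (with p < q) to q − p. For instance
  ∂[v_1,v_3] = [v_3] − [v_1].
The resulting 4×4 matrix has rank 3, and its Smith normal form has invariant factors (1,1,1).

From H_k ≅ ker(∂_k) / im(∂_{k+1}) we obtain:

  H_0: rank C_0 − rank ∂_1 = 4 − 3 = 1, and the invariant factors of ∂_1 are all 1, so H_0 ≅ Z.
  H_1: rank ker ∂_1 − rank ∂_2 = (4 − 3) − 0 = 1, and there is no ∂_2, so H_1 ≅ Z.

As a check, the Euler characteristic is 4 − 4 = 0, which agrees with 1 − 1 = 0.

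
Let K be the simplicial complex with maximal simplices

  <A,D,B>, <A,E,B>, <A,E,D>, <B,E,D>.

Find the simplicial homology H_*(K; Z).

H_0 ≅ Z,  H_1 = 0,  H_2 ≅ Z.

Take the total order A < B < D < E on the vertex set. Then K (dimension 2) consists of the simplices:

  0-simplices (4): A, B, D, E
  1-simplices (6): AB, AD, AE, BD, BE, DE
  2-simplices (4): ABD, ABE, ADE, BDE

giving chain groups C_0 ≅ Z^4, C_1 ≅ Z^6, C_2 ≅ Z^4.

Boundary ∂_1: C_1 → C_0 is given by ∂[p,q] = [q] − [p].
This gives a 4×6 integer matrix of rank 3; reducing to Smith normal form yields diagonal entries (1,1,1).

∂_2: C_2 → C_1 acts by ∂[p,q,r] = [q,r] − [p,r] + [p,q]. For instance
  ∂ABD = BD − AD + AB,
  ∂ADE = DE − AE + AD.
This gives a 6×4 integer matrix of rank 3; reducing to Smith normal form yields diagonal entries (1,1,1).

Now H_k = ker ∂_k / im ∂_{k+1}, so:

  H_0: rank C_0 − rank ∂_1 = 4 − 3 = 1, and the invariant factors of ∂_1 are all 1, so H_0 = Z.
  H_1: rank ker ∂_1 − rank ∂_2 = (6 − 3) − 3 = 0, and the invariant factors of ∂_2 are all 1, so H_1 = 0.
  H_2: rank ker ∂_2 − rank ∂_3 = (4 − 3) − 0 = 1, and there is no ∂_3, so H_2 = Z.

As a check, the Euler characteristic is 4 − 6 + 4 = 2, which agrees with 1 − 0 + 1 = 2.
(K is a triangulation of the 2-sphere S^2.)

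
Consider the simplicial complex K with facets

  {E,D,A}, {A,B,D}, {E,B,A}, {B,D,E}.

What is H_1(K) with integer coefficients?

H_1 = 0.

Order the vertices as A < B < D < E. Listing each simplex with vertices in this order, K has dimension 2 with simplices:

  0-simplices (4): A, B, D, E
  1-simplices (6): AB, AD, AE, BD, BE, DE
  2-simplices (4): ABD, ABE, ADE, BDE

so the chain groups are C_0 ≅ Z^4, C_1 ≅ Z^6, C_2 ≅ Z^4.

∂_1: C_1 → C_0 maps an edge to its endpoints' difference, ∂[p,q] = q − p. For instance
  ∂DE = E − D.
The 4×6 boundary matrix has rank 3 and Smith normal form diag(1,1,1).

Boundary ∂_2: C_2 → C_1 sends each 2-simplex [p,q,r] to [q,r] − [p,r] + [p,q]. For instance
  ∂ADE = DE − AE + AD,
  ∂ABE = BE − AE + AB.
This gives a 6×4 integer matrix of rank 3; reducing to Smith normal form yields diagonal entries (1,1,1).

Now H_k = ker ∂_k / im ∂_{k+1}, so:

  H_1: rank ker ∂_1 − rank ∂_2 = (6 − 3) − 3 = 0, and the invariant factors of ∂_2 are all 1, so H_1 ≅ 0.

(K is a triangulation of the 2-sphere S^2.)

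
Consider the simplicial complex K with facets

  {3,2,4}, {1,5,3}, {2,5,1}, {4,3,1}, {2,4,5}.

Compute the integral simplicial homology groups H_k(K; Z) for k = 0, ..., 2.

H_0 ≅ Z,  H_1 ≅ Z,  H_2 = 0.

Order the vertices as 1 < 2 < 3 < 4 < 5. Listing each simplex with vertices in this order, K has dimension 2 with simplices:

  0-simplices (5): [1], [2], [3], [4], [5]
  1-simplices (10): [1,2], [1,3], [1,4], [1,5], [2,3], [2,4], [2,5], [3,4], [3,5], [4,5]
  2-simplices (5): [1,2,5], [1,3,4], [1,3,5], [2,3,4], [2,4,5]

so the chain groups are C_0 ≅ Z^5, C_1 ≅ Z^10, C_2 ≅ Z^5.

Boundary ∂_1: C_1 → C_0 sends each edge [p,q] (with p < q) to q − p. For instance
  ∂[2,3] = [3] − [2].
The resulting 5×10 matrix has rank 4, and its Smith normal form has invariant factors (1,1,1,1).

∂_2: C_2 → C_1 sends each 2-simplex [p,q,r] to [q,r] − [p,r] + [p,q]. For instance
  ∂[1,3,4] = [3,4] − [1,4] + [1,3],
  ∂[2,3,4] = [3,4] − [2,4] + [2,3].
This gives a 10×5 integer matrix of rank 5; reducing to Smith normal form yields diagonal entries (1,1,1,1,1).

Now H_k = ker ∂_k / im ∂_{k+1}, so:

  H_0: rank C_0 − rank ∂_1 = 5 − 4 = 1, and the invariant factors of ∂_1 are all 1, so H_0 = Z.
  H_1: rank ker ∂_1 − rank ∂_2 = (10 − 4) − 5 = 1, and the invariant factors of ∂_2 are all 1, so H_1 = Z.
  H_2: rank ker ∂_2 − rank ∂_3 = (5 − 5) − 0 = 0, and there is no ∂_3, so H_2 = 0.

As a check, the Euler characteristic is 5 − 10 + 5 = 0, which agrees with 1 − 1 + 0 = 0.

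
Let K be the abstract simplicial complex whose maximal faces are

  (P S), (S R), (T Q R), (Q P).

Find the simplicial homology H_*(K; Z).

K has 5 vertices, 6 edges, 1 triangle.
rank ∂_0 = 0, rank ∂_1 = 4 ⇒ b_0 = 5 − 0 − 4 = 1; all invariant factors of ∂_1 are 1 so no torsion. So H_0 ≅ Z.
rank ∂_1 = 4, rank ∂_2 = 1 ⇒ b_1 = 6 − 4 − 1 = 1; all invariant factors of ∂_2 are 1 so no torsion. So H_1 ≅ Z.
rank ∂_2 = 1, rank ∂_3 = 0 ⇒ b_2 = 1 − 1 − 0 = 0. So H_2 ≅ 0.

H_0 = Z,  H_1 = Z,  H_2 = 0.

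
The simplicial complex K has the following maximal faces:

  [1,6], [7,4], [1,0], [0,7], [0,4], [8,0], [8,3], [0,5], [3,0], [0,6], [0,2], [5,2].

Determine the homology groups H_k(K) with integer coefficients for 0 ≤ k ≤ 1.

K has 9 vertices, 12 edges.
rank ∂_0 = 0, rank ∂_1 = 8 ⇒ b_0 = 9 − 0 − 8 = 1; all invariant factors of ∂_1 are 1 so no torsion. So H_0 ≅ Z.
rank ∂_1 = 8, rank ∂_2 = 0 ⇒ b_1 = 12 − 8 − 0 = 4. So H_1 ≅ Z^4.

H_0 = Z,  H_1 = Z^4.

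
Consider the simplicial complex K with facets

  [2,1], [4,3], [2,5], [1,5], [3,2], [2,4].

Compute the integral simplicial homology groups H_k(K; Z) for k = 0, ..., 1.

Take the total order 1 < 2 < 3 < 4 < 5 on the vertex set. Then K (dimension 1) consists of the simplices:

  0-simplices (5): [1], [2], [3], [4], [5]
  1-simplices (6): [1,2], [1,5], [2,3], [2,4], [2,5], [3,4]

giving chain groups C_0 ≅ Z^5, C_1 ≅ Z^6.

∂_1: C_1 → C_0 is given by ∂[p,q] = [q] − [p]. For instance
  ∂[1,2] = [2] − [1].
As a 5×6 matrix over Z this has rank 4, with invariant factors (1,1,1,1).

Computing H_k = (kernel of ∂_k) / (image of ∂_{k+1}):

  H_0: rank C_0 − rank ∂_1 = 5 − 4 = 1, and the invariant factors of ∂_1 are all 1, so H_0 = Z.
  H_1: rank ker ∂_1 − rank ∂_2 = (6 − 4) − 0 = 2, and there is no ∂_2, so H_1 = Z^2.

As a check, the Euler characteristic is 5 − 6 = -1, which agrees with 1 − 2 = -1.
(K is a triangulation of a wedge of 2 circles.)

H_0 ≅ Z,  H_1 ≅ Z^2.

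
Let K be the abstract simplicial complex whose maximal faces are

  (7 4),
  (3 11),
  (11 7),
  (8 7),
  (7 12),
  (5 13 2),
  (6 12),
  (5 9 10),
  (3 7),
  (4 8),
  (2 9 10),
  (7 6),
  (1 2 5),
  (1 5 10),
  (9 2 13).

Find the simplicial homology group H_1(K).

Fix the vertex order 1 < 2 < 3 < 4 < 5 < 6 < 7 < 8 < 9 < 10 < 11 < 12 < 13 and write every simplex with vertices in increasing order. Then dim K = 2 and the simplices of K are:

  0-simplices (13): [1], [2], [3], [4], [5], [6], [7], [8], [9], [10], [11], [12], [13]
  1-simplices (21): [1,2], [1,5], [1,10], [2,5], [2,9], [2,10], [2,13], [3,7], [3,11], [4,7], [4,8], [5,9], [5,10], [5,13], [6,7], [6,12], [7,8], [7,11], [7,12], [9,10], [9,13]
  2-simplices (6): [1,2,5], [1,5,10], [2,5,13], [2,9,10], [2,9,13], [5,9,10]

Hence C_0 ≅ Z^13, C_1 ≅ Z^21, C_2 ≅ Z^6.

∂_1: C_1 → C_0 is given by ∂[p,q] = [q] − [p]. For instance
  ∂[7,8] = [8] − [7].
As a 13×21 matrix over Z this has rank 11, with invariant factors (1,1,1,1,1,1,1,1,1,1,1).

Boundary ∂_2: C_2 → C_1 maps a triangle to the signed sum of its edges. For instance
  ∂[2,9,10] = [9,10] − [2,10] + [2,9],
  ∂[1,2,5] = [2,5] − [1,5] + [1,2].
The 21×6 boundary matrix has rank 6 and Smith normal form diag(1,1,1,1,1,1).

From H_k ≅ ker(∂_k) / im(∂_{k+1}) we obtain:

  H_1: rank ker ∂_1 − rank ∂_2 = (21 − 11) − 6 = 4, and the invariant factors of ∂_2 are all 1, so H_1 ≅ Z^4.

H_1 = Z^4.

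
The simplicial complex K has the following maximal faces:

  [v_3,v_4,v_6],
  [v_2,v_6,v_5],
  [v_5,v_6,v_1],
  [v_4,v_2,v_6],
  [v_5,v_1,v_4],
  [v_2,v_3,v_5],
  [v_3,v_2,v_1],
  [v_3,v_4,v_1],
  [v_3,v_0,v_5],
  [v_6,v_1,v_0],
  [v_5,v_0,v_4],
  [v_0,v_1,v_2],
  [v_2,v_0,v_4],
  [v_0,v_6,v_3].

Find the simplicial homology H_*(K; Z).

Take the total order v_0 < v_1 < v_2 < v_3 < v_4 < v_5 < v_6 on the vertex set. Then K (dimension 2) consists of the simplices:

  0-simplices (7): [v_0], [v_1], [v_2], [v_3], [v_4], [v_5], [v_6]
  1-simplices (21): (21 of them)
  2-simplices (14): (14 of them)

giving chain groups C_0 ≅ Z^7, C_1 ≅ Z^21, C_2 ≅ Z^14.

The boundary map ∂_1: C_1 → C_0 sends each edge [p,q] (with p < q) to q − p. For instance
  ∂[v_0,v_1] = [v_1] − [v_0].
The resulting 7×21 matrix has rank 6, and its Smith normal form has invariant factors (1,1,1,1,1,1).

Boundary ∂_2: C_2 → C_1 sends each 2-simplex [p,q,r] to [q,r] − [p,r] + [p,q]. For instance
  ∂[v_2,v_3,v_5] = [v_3,v_5] − [v_2,v_5] + [v_2,v_3],
  ∂[v_0,v_4,v_5] = [v_4,v_5] − [v_0,v_5] + [v_0,v_4].
The 21×14 boundary matrix has rank 13 and Smith normal form diag(1,1,1,1,1,1,1,1,1,1,1,1,1).

From H_k ≅ ker(∂_k) / im(∂_{k+1}) we obtain:

  H_0: rank C_0 − rank ∂_1 = 7 − 6 = 1, and the invariant factors of ∂_1 are all 1, so H_0 ≅ Z.
  H_1: rank ker ∂_1 − rank ∂_2 = (21 − 6) − 13 = 2, and the invariant factors of ∂_2 are all 1, so H_1 ≅ Z^2.
  H_2: rank ker ∂_2 − rank ∂_3 = (14 − 13) − 0 = 1, and there is no ∂_3, so H_2 ≅ Z.

(K is a triangulation of the torus T^2.)

H_0 = Z,  H_1 = Z^2,  H_2 = Z.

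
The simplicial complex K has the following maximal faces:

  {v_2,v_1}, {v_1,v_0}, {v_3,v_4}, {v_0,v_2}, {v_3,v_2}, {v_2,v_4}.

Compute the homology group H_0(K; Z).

K has 5 vertices, 6 edges.
rank ∂_0 = 0, rank ∂_1 = 4 ⇒ b_0 = 5 − 0 − 4 = 1; all invariant factors of ∂_1 are 1 so no torsion. So H_0 ≅ Z.

H_0 ≅ Z.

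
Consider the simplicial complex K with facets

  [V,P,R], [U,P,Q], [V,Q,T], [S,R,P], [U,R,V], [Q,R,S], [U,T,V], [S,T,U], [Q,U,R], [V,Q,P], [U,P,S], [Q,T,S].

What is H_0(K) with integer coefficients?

Order the vertices as P < Q < R < S < T < U < V. Listing each simplex with vertices in this order, K has dimension 2 with simplices:

  0-simplices (7): P, Q, R, S, T, U, V
  1-simplices (18): PQ, PR, PS, PU, PV, QR, QS, QT, QU, QV, RS, RU, RV, ST, SU, TU, TV, UV
  2-simplices (12): PQU, PQV, PRS, PRV, PSU, QRS, QRU, QST, QTV, RUV, STU, TUV

giving chain groups C_0 ≅ Z^7, C_1 ≅ Z^18, C_2 ≅ Z^12.

Boundary ∂_1: C_1 → C_0 is given by ∂[p,q] = [q] − [p]. For instance
  ∂ST = T − S.
This gives a 7×18 integer matrix of rank 6; reducing to Smith normal form yields diagonal entries (1,1,1,1,1,1).

Boundary ∂_2: C_2 → C_1 maps a triangle to the signed sum of its edges. For instance
  ∂PRS = RS − PS + PR,
  ∂STU = TU − SU + ST.
The 18×12 boundary matrix has rank 12 and Smith normal form diag(1,1,1,1,1,1,1,1,1,1,1,2).

Reading off H_k = ker ∂_k / im ∂_{k+1}:

  H_0: rank C_0 − rank ∂_1 = 7 − 6 = 1, and the invariant factors of ∂_1 are all 1, so H_0 ≅ Z.

(K is a triangulation of the real projective plane RP^2.)

H_0 = Z.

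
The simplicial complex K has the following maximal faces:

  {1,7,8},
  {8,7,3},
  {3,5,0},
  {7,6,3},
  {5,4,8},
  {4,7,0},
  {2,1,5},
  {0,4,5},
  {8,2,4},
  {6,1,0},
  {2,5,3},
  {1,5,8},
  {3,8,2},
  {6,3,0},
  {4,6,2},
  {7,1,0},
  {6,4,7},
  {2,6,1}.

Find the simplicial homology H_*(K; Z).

H_0 ≅ Z,  H_1 ≅ Z ⊕ Z/2Z,  H_2 = 0.

Fix the vertex order 0 < 1 < 2 < 3 < 4 < 5 < 6 < 7 < 8 and write every simplex with vertices in increasing order. Then dim K = 2 and the simplices of K are:

  0-simplices (9): [0], [1], [2], [3], [4], [5], [6], [7], [8]
  1-simplices (27): (27 of them)
  2-simplices (18): [0,1,6], [0,1,7], [0,3,5], [0,3,6], [0,4,5], [0,4,7], [1,2,5], [1,2,6], [1,5,8], [1,7,8], [2,3,5], [2,3,8], [2,4,6], [2,4,8], [3,6,7], [3,7,8], [4,5,8], [4,6,7]

so the chain groups are C_0 ≅ Z^9, C_1 ≅ Z^27, C_2 ≅ Z^18.

∂_1: C_1 → C_0 sends each edge [p,q] (with p < q) to q − p.
The resulting 9×27 matrix has rank 8, and its Smith normal form has invariant factors (1,1,1,1,1,1,1,1).

∂_2: C_2 → C_1 sends each 2-simplex [p,q,r] to [q,r] − [p,r] + [p,q]. For instance
  ∂[4,5,8] = [5,8] − [4,8] + [4,5],
  ∂[0,4,7] = [4,7] − [0,7] + [0,4].
This gives a 27×18 integer matrix of rank 18; reducing to Smith normal form yields diagonal entries (1,1,1,1,1,1,1,1,1,1,1,1,1,1,1,1,1,2).

Reading off H_k = ker ∂_k / im ∂_{k+1}:

  H_0: rank C_0 − rank ∂_1 = 9 − 8 = 1, and the invariant factors of ∂_1 are all 1, so H_0 = Z.
  H_1: rank ker ∂_1 − rank ∂_2 = (27 − 8) − 18 = 1, and ∂_2 has invariant factor 2 > 1, so H_1 = Z ⊕ Z/2Z.
  H_2: rank ker ∂_2 − rank ∂_3 = (18 − 18) − 0 = 0, and there is no ∂_3, so H_2 = 0.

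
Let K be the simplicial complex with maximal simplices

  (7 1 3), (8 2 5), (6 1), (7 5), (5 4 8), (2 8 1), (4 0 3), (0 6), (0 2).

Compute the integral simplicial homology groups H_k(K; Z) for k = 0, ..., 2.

H_0 ≅ Z,  H_1 ≅ Z^4,  H_2 = 0.

Take the total order 0 < 1 < 2 < 3 < 4 < 5 < 6 < 7 < 8 on the vertex set. Then K (dimension 2) consists of the simplices:

  0-simplices (9): [0], [1], [2], [3], [4], [5], [6], [7], [8]
  1-simplices (17): [0,2], [0,3], [0,4], [0,6], [1,2], [1,3], [1,6], [1,7], [1,8], [2,5], [2,8], [3,4], [3,7], [4,5], [4,8], [5,7], [5,8]
  2-simplices (5): [0,3,4], [1,2,8], [1,3,7], [2,5,8], [4,5,8]

so the chain groups are C_0 ≅ Z^9, C_1 ≅ Z^17, C_2 ≅ Z^5.

The boundary map ∂_1: C_1 → C_0 sends each edge [p,q] (with p < q) to q − p. For instance
  ∂[2,5] = [5] − [2].
This gives a 9×17 integer matrix of rank 8; reducing to Smith normal form yields diagonal entries (1,1,1,1,1,1,1,1).

The boundary map ∂_2: C_2 → C_1 acts by ∂[p,q,r] = [q,r] − [p,r] + [p,q]. For instance
  ∂[1,3,7] = [3,7] − [1,7] + [1,3],
  ∂[2,5,8] = [5,8] − [2,8] + [2,5].
This gives a 17×5 integer matrix of rank 5; reducing to Smith normal form yields diagonal entries (1,1,1,1,1).

Computing H_k = (kernel of ∂_k) / (image of ∂_{k+1}):

  H_0: rank C_0 − rank ∂_1 = 9 − 8 = 1, and the invariant factors of ∂_1 are all 1, so H_0 = Z.
  H_1: rank ker ∂_1 − rank ∂_2 = (17 − 8) − 5 = 4, and the invariant factors of ∂_2 are all 1, so H_1 = Z^4.
  H_2: rank ker ∂_2 − rank ∂_3 = (5 − 5) − 0 = 0, and there is no ∂_3, so H_2 = 0.

As a check, the Euler characteristic is 9 − 17 + 5 = -3, which agrees with 1 − 4 + 0 = -3.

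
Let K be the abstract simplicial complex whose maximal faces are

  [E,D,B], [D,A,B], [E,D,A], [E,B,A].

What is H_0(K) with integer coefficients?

Fix the vertex order A < B < D < E and write every simplex with vertices in increasing order. Then dim K = 2 and the simplices of K are:

  0-simplices (4): A, B, D, E
  1-simplices (6): AB, AD, AE, BD, BE, DE
  2-simplices (4): ABD, ABE, ADE, BDE

Hence C_0 ≅ Z^4, C_1 ≅ Z^6, C_2 ≅ Z^4.

The boundary map ∂_1: C_1 → C_0 maps an edge to its endpoints' difference, ∂[p,q] = q − p.
The resulting 4×6 matrix has rank 3, and its Smith normal form has invariant factors (1,1,1).

Boundary ∂_2: C_2 → C_1 acts by ∂[p,q,r] = [q,r] − [p,r] + [p,q]. For instance
  ∂BDE = DE − BE + BD,
  ∂ABD = BD − AD + AB.
The 6×4 boundary matrix has rank 3 and Smith normal form diag(1,1,1).

Reading off H_k = ker ∂_k / im ∂_{k+1}:

  H_0: rank C_0 − rank ∂_1 = 4 − 3 = 1, and the invariant factors of ∂_1 are all 1, so H_0 ≅ Z.

(K is a triangulation of the 2-sphere S^2.)

H_0 = Z.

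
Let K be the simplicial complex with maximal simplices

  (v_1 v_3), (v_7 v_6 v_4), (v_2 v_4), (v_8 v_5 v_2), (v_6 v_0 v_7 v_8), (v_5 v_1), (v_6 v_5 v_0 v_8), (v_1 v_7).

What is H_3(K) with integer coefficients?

H_3 ≅ 0.

We work with the vertex ordering v_0 < v_1 < v_2 < v_3 < v_4 < v_5 < v_6 < v_7 < v_8. The simplices of K, each written with vertices in increasing order, are:

  0-simplices (9): [v_0], [v_1], [v_2], [v_3], [v_4], [v_5], [v_6], [v_7], [v_8]
  1-simplices (17): (17 of them)
  2-simplices (9): [v_0,v_5,v_6], [v_0,v_5,v_8], [v_0,v_6,v_7], [v_0,v_6,v_8], [v_0,v_7,v_8], [v_2,v_5,v_8], [v_4,v_6,v_7], [v_5,v_6,v_8], [v_6,v_7,v_8]
  3-simplices (2): [v_0,v_5,v_6,v_8], [v_0,v_6,v_7,v_8]

giving chain groups C_0 ≅ Z^9, C_1 ≅ Z^17, C_2 ≅ Z^9, C_3 ≅ Z^2.

Boundary ∂_1: C_1 → C_0 is given by ∂[p,q] = [q] − [p]. For instance
  ∂[v_0,v_6] = [v_6] − [v_0].
As a 9×17 matrix over Z this has rank 8, with invariant factors (1,1,1,1,1,1,1,1).

The boundary map ∂_2: C_2 → C_1 sends each 2-simplex [p,q,r] to [q,r] − [p,r] + [p,q]. For instance
  ∂[v_4,v_6,v_7] = [v_6,v_7] − [v_4,v_7] + [v_4,v_6],
  ∂[v_6,v_7,v_8] = [v_7,v_8] − [v_6,v_8] + [v_6,v_7].
This gives a 17×9 integer matrix of rank 7; reducing to Smith normal form yields diagonal entries (1,1,1,1,1,1,1).

∂_3: C_3 → C_2 sends each 3-simplex σ to the alternating sum Σ_i (−1)^i (σ with its i-th vertex removed). For instance
  ∂[v_0,v_5,v_6,v_8] = [v_5,v_6,v_8] − [v_0,v_6,v_8] + [v_0,v_5,v_8] − [v_0,v_5,v_6],
  ∂[v_0,v_6,v_7,v_8] = [v_6,v_7,v_8] − [v_0,v_7,v_8] + [v_0,v_6,v_8] − [v_0,v_6,v_7].
The resulting 9×2 matrix has rank 2, and its Smith normal form has invariant factors (1,1).

Now H_k = ker ∂_k / im ∂_{k+1}, so:

  H_3: rank ker ∂_3 − rank ∂_4 = (2 − 2) − 0 = 0, and there is no ∂_4, so H_3 ≅ 0.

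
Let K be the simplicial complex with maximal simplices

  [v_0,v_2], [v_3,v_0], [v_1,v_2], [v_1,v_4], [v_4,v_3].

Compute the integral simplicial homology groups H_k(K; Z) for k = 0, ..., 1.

H_0 ≅ Z,  H_1 ≅ Z.

Fix the vertex order v_0 < v_1 < v_2 < v_3 < v_4 and write every simplex with vertices in increasing order. Then dim K = 1 and the simplices of K are:

  0-simplices (5): [v_0], [v_1], [v_2], [v_3], [v_4]
  1-simplices (5): [v_0,v_2], [v_0,v_3], [v_1,v_2], [v_1,v_4], [v_3,v_4]

giving chain groups C_0 ≅ Z^5, C_1 ≅ Z^5.

Boundary ∂_1: C_1 → C_0 maps an edge to its endpoints' difference, ∂[p,q] = q − p. For instance
  ∂[v_1,v_4] = [v_4] − [v_1].
The resulting 5×5 matrix has rank 4, and its Smith normal form has invariant factors (1,1,1,1).

From H_k ≅ ker(∂_k) / im(∂_{k+1}) we obtain:

  H_0: rank C_0 − rank ∂_1 = 5 − 4 = 1, and the invariant factors of ∂_1 are all 1, so H_0 ≅ Z.
  H_1: rank ker ∂_1 − rank ∂_2 = (5 − 4) − 0 = 1, and there is no ∂_2, so H_1 ≅ Z.

(K is a triangulation of the circle S^1.)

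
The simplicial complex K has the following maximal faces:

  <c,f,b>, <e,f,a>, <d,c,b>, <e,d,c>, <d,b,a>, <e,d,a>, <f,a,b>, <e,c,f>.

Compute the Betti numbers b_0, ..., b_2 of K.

b_0 = 1, b_1 = 0, b_2 = 1.

Fix the vertex order a < b < c < d < e < f and write every simplex with vertices in increasing order. Then dim K = 2 and the simplices of K are:

  0-simplices (6): a, b, c, d, e, f
  1-simplices (12): ab, ad, ae, af, bc, bd, bf, cd, ce, cf, de, ef
  2-simplices (8): abd, abf, ade, aef, bcd, bcf, cde, cef

Hence C_0 ≅ Z^6, C_1 ≅ Z^12, C_2 ≅ Z^8.

The boundary map ∂_1: C_1 → C_0 is given by ∂[p,q] = [q] − [p]. For instance
  ∂cd = d − c.
The 6×12 boundary matrix has rank 5 and Smith normal form diag(1,1,1,1,1).

∂_2: C_2 → C_1 maps a triangle to the signed sum of its edges. For instance
  ∂bcf = cf − bf + bc,
  ∂bcd = cd − bd + bc.
This gives a 12×8 integer matrix of rank 7; reducing to Smith normal form yields diagonal entries (1,1,1,1,1,1,1).

Now H_k = ker ∂_k / im ∂_{k+1}, so:

  H_0: rank C_0 − rank ∂_1 = 6 − 5 = 1, and the invariant factors of ∂_1 are all 1, so H_0 = Z.
  H_1: rank ker ∂_1 − rank ∂_2 = (12 − 5) − 7 = 0, and the invariant factors of ∂_2 are all 1, so H_1 = 0.
  H_2: rank ker ∂_2 − rank ∂_3 = (8 − 7) − 0 = 1, and there is no ∂_3, so H_2 = Z.

(K is a triangulation of the 2-sphere S^2.)

Hence the Betti numbers are b_0 = 1, b_1 = 0, b_2 = 1.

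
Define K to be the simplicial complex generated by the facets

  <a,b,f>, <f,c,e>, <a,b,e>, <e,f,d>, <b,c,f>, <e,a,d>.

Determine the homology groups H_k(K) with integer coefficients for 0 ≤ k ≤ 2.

H_0 = Z,  H_1 = Z,  H_2 = 0.

We work with the vertex ordering a < b < c < d < e < f. The simplices of K, each written with vertices in increasing order, are:

  0-simplices (6): a, b, c, d, e, f
  1-simplices (12): ab, ad, ae, af, bc, be, bf, ce, cf, de, df, ef
  2-simplices (6): abe, abf, ade, bcf, cef, def

giving chain groups C_0 ≅ Z^6, C_1 ≅ Z^12, C_2 ≅ Z^6.

Boundary ∂_1: C_1 → C_0 maps an edge to its endpoints' difference, ∂[p,q] = q − p. For instance
  ∂ae = e − a.
As a 6×12 matrix over Z this has rank 5, with invariant factors (1,1,1,1,1).

∂_2: C_2 → C_1 sends each 2-simplex [p,q,r] to [q,r] − [p,r] + [p,q]. For instance
  ∂abf = bf − af + ab,
  ∂abe = be − ae + ab.
As a 12×6 matrix over Z this has rank 6, with invariant factors (1,1,1,1,1,1).

Now H_k = ker ∂_k / im ∂_{k+1}, so:

  H_0: rank C_0 − rank ∂_1 = 6 − 5 = 1, and the invariant factors of ∂_1 are all 1, so H_0 ≅ Z.
  H_1: rank ker ∂_1 − rank ∂_2 = (12 − 5) − 6 = 1, and the invariant factors of ∂_2 are all 1, so H_1 ≅ Z.
  H_2: rank ker ∂_2 − rank ∂_3 = (6 − 6) − 0 = 0, and there is no ∂_3, so H_2 ≅ 0.

(K is a triangulation of the cylinder S^1 x I.)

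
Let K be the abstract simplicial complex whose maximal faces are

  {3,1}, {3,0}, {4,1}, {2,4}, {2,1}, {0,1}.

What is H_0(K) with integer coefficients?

We work with the vertex ordering 0 < 1 < 2 < 3 < 4. The simplices of K, each written with vertices in increasing order, are:

  0-simplices (5): [0], [1], [2], [3], [4]
  1-simplices (6): [0,1], [0,3], [1,2], [1,3], [1,4], [2,4]

Hence C_0 ≅ Z^5, C_1 ≅ Z^6.

Boundary ∂_1: C_1 → C_0 sends each edge [p,q] (with p < q) to q − p.
This gives a 5×6 integer matrix of rank 4; reducing to Smith normal form yields diagonal entries (1,1,1,1).

Computing H_k = (kernel of ∂_k) / (image of ∂_{k+1}):

  H_0: rank C_0 − rank ∂_1 = 5 − 4 = 1, and the invariant factors of ∂_1 are all 1, so H_0 = Z.

H_0 = Z.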